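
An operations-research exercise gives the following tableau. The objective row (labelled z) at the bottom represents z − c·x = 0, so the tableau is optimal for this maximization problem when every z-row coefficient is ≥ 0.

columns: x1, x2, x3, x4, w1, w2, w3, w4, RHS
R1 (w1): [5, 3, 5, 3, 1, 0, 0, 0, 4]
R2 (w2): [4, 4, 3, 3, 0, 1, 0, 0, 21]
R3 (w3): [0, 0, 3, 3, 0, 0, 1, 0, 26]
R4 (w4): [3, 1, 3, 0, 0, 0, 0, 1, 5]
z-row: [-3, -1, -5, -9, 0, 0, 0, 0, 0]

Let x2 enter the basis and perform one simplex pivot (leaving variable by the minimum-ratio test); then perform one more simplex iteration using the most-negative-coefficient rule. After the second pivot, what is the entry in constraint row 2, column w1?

Ratio test on column x2 — row 1: 4/3 = 4/3; row 2: 21/4 = 21/4; row 3: entry 0 ≤ 0; row 4: 5/1 = 5. Minimum is 4/3 at row 1 (w1 leaves); pivot element 3.
Divide row 1 by 3; eliminate column x2 from the other rows.
Second iteration: most negative z-row entry is -8 in column x4, so x4 enters.
Ratio test on column x4 — row 1: (4/3)/1 = 4/3; row 2: entry -1 ≤ 0; row 3: 26/3 = 26/3; row 4: entry -1 ≤ 0. Minimum is 4/3 at row 1 (x2 leaves); pivot element 1.
Divide row 1 by 1; eliminate column x4 from the other rows.
After both pivots, the entry at constraint row 2, column w1 is -1.

-1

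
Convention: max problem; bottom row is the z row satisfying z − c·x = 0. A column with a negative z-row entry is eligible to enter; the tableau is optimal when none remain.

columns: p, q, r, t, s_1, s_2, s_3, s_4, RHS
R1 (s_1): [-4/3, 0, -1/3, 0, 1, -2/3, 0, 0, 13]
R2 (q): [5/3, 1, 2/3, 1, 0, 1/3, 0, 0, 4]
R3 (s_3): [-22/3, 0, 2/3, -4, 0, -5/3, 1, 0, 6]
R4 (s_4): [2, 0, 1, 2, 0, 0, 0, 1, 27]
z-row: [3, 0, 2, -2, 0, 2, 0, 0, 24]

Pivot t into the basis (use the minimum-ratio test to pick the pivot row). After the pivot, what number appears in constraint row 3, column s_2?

Ratio test on column t — row 1: entry 0 ≤ 0; row 2: 4/1 = 4; row 3: entry -4 ≤ 0; row 4: 27/2 = 27/2. Minimum is 4 at row 2 (q leaves); pivot element 1.
Divide row 2 by 1; eliminate column t from the other rows.
Row 3 update in column s_2: -5/3 − (-4)·(1/3) = -1/3.

-1/3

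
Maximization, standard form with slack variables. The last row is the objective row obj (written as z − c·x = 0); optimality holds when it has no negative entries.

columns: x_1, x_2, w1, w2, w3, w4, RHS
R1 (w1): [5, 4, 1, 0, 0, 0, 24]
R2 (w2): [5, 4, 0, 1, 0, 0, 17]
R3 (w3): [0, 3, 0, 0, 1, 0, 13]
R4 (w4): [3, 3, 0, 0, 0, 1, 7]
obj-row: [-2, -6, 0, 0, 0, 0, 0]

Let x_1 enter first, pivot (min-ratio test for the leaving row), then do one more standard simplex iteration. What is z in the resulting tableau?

Ratio test on column x_1 — row 1: 24/5 = 24/5; row 2: 17/5 = 17/5; row 3: entry 0 ≤ 0; row 4: 7/3 = 7/3. Minimum is 7/3 at row 4 (w4 leaves); pivot element 3.
Pivot on row 4; the obj-row RHS becomes 0 − (-2)·(7/3) = 14/3.
Next entering variable (most negative obj-row entry -4): x_2.
Ratio test on column x_2 — row 1: entry -1 ≤ 0; row 2: entry -1 ≤ 0; row 3: 13/3 = 13/3; row 4: (7/3)/1 = 7/3. Minimum is 7/3 at row 4 (x_1 leaves); pivot element 1.
After the second pivot the obj-row RHS is 14/3 − (-4)·(7/3) = 14.

14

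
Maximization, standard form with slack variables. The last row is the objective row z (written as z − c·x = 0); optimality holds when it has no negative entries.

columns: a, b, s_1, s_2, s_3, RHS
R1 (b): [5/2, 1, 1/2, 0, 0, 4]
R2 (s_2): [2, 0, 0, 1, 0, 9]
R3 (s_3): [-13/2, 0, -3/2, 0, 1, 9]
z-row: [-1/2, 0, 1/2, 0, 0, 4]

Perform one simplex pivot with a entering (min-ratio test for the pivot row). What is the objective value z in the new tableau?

Ratio test on column a — row 1: 4/(5/2) = 8/5; row 2: 9/2 = 9/2; row 3: entry -13/2 ≤ 0. Minimum is 8/5 at row 1 (b leaves); pivot element 5/2.
Pivot on row 1; the z-row RHS becomes 4 − (-1/2)·(8/5) = 24/5.

24/5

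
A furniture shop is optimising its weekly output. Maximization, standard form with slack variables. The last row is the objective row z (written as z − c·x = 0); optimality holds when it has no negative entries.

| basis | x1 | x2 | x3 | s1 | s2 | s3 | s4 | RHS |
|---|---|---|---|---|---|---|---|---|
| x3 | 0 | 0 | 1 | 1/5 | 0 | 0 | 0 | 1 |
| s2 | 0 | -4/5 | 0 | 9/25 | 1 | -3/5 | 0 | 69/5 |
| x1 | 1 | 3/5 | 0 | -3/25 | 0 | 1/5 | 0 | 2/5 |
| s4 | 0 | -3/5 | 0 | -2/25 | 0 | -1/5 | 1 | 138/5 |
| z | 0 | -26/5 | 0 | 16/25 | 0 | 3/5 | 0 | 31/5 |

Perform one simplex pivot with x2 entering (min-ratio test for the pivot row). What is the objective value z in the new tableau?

Ratio test on column x2 — row 1: entry 0 ≤ 0; row 2: entry -4/5 ≤ 0; row 3: (2/5)/(3/5) = 2/3; row 4: entry -3/5 ≤ 0. Minimum is 2/3 at row 3 (x1 leaves); pivot element 3/5.
Pivot on row 3; the z-row RHS becomes 31/5 − (-26/5)·(2/3) = 29/3.

29/3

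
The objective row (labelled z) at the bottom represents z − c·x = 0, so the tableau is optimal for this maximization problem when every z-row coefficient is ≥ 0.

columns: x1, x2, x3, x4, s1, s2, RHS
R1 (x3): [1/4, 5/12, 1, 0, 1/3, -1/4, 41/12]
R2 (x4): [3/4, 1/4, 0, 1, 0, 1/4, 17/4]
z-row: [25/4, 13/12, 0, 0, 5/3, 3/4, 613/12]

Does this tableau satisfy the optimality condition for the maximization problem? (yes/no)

yes

Every z-row coefficient is ≥ 0, so the tableau is optimal.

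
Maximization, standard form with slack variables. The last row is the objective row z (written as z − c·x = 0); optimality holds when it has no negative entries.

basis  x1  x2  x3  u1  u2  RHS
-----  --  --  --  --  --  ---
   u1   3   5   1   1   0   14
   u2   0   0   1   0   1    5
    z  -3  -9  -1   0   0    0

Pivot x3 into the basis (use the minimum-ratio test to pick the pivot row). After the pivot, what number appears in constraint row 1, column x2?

Ratio test on column x3 — row 1: 14/1 = 14; row 2: 5/1 = 5. Minimum is 5 at row 2 (u2 leaves); pivot element 1.
Divide row 2 by 1; eliminate column x3 from the other rows.
Row 1 update in column x2: 5 − 1·0 = 5.

5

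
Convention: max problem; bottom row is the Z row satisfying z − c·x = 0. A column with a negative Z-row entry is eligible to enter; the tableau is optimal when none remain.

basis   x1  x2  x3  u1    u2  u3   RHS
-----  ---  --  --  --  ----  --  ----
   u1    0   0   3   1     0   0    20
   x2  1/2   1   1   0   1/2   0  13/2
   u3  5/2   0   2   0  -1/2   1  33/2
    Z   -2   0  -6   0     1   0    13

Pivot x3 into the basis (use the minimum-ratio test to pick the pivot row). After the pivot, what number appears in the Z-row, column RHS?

52

Ratio test on column x3 — row 1: 20/3 = 20/3; row 2: (13/2)/1 = 13/2; row 3: (33/2)/2 = 33/4. Minimum is 13/2 at row 2 (x2 leaves); pivot element 1.
Divide row 2 by 1; eliminate column x3 from the other rows.
Z-row update in column RHS: 13 − (-6)·(13/2) = 52.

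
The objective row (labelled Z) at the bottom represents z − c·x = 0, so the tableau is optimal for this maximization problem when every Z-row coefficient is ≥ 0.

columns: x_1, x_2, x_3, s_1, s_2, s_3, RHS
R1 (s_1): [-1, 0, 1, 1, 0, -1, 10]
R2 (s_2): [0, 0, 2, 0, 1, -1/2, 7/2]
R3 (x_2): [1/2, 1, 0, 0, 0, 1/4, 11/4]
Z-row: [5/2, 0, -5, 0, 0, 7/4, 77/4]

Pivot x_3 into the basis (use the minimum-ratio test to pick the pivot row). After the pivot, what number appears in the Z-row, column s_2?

5/2

Ratio test on column x_3 — row 1: 10/1 = 10; row 2: (7/2)/2 = 7/4; row 3: entry 0 ≤ 0. Minimum is 7/4 at row 2 (s_2 leaves); pivot element 2.
Divide row 2 by 2; eliminate column x_3 from the other rows.
Z-row update in column s_2: 0 − (-5)·(1/2) = 5/2.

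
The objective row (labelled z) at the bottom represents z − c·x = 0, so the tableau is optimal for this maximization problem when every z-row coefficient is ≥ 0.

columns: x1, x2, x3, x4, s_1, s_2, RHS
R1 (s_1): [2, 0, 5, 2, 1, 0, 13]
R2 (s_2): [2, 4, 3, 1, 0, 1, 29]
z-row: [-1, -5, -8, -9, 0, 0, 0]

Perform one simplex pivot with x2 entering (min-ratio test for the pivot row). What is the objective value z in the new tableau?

Ratio test on column x2 — row 1: entry 0 ≤ 0; row 2: 29/4 = 29/4. Minimum is 29/4 at row 2 (s_2 leaves); pivot element 4.
Pivot on row 2; the z-row RHS becomes 0 − (-5)·(29/4) = 145/4.

145/4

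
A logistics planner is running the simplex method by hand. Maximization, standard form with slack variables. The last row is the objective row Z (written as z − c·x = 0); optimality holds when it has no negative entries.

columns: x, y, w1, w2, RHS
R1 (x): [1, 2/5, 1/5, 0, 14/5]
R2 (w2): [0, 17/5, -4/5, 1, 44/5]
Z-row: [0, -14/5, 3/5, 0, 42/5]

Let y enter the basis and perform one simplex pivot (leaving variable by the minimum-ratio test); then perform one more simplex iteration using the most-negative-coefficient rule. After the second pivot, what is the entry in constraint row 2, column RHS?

4

Ratio test on column y — row 1: (14/5)/(2/5) = 7; row 2: (44/5)/(17/5) = 44/17. Minimum is 44/17 at row 2 (w2 leaves); pivot element 17/5.
Divide row 2 by 17/5; eliminate column y from the other rows.
Second iteration: most negative Z-row entry is -1/17 in column w1, so w1 enters.
Ratio test on column w1 — row 1: (30/17)/(5/17) = 6; row 2: entry -4/17 ≤ 0. Minimum is 6 at row 1 (x leaves); pivot element 5/17.
Divide row 1 by 5/17; eliminate column w1 from the other rows.
After both pivots, the entry at constraint row 2, column RHS is 4.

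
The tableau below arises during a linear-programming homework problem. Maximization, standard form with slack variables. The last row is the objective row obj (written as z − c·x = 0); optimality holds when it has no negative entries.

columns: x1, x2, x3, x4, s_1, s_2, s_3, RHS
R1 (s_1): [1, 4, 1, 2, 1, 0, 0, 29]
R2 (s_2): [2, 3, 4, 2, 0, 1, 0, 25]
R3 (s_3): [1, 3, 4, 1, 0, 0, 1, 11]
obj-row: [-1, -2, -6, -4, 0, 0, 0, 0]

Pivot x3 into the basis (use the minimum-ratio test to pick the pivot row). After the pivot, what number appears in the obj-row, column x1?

1/2

Ratio test on column x3 — row 1: 29/1 = 29; row 2: 25/4 = 25/4; row 3: 11/4 = 11/4. Minimum is 11/4 at row 3 (s_3 leaves); pivot element 4.
Divide row 3 by 4; eliminate column x3 from the other rows.
obj-row update in column x1: -1 − (-6)·(1/4) = 1/2.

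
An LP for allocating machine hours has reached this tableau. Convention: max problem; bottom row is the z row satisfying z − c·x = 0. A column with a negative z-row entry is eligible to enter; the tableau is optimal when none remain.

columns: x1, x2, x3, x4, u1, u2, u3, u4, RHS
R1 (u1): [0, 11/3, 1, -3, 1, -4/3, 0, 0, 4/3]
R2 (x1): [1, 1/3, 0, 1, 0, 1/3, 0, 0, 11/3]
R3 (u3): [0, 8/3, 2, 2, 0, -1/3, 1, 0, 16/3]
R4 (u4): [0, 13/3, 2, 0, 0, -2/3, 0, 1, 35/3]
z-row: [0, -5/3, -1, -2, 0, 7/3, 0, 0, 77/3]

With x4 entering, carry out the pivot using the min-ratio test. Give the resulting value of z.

31

Ratio test on column x4 — row 1: entry -3 ≤ 0; row 2: (11/3)/1 = 11/3; row 3: (16/3)/2 = 8/3; row 4: entry 0 ≤ 0. Minimum is 8/3 at row 3 (u3 leaves); pivot element 2.
Pivot on row 3; the z-row RHS becomes 77/3 − (-2)·(8/3) = 31.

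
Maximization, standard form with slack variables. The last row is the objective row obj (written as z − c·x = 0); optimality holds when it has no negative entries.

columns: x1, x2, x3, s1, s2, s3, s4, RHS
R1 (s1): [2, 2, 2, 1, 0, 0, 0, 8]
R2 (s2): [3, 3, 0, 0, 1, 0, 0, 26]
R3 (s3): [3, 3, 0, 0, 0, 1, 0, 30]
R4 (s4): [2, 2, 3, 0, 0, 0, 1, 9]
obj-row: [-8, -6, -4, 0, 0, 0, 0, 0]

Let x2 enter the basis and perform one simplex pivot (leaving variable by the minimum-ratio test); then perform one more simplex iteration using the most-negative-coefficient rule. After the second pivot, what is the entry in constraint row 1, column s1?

Ratio test on column x2 — row 1: 8/2 = 4; row 2: 26/3 = 26/3; row 3: 30/3 = 10; row 4: 9/2 = 9/2. Minimum is 4 at row 1 (s1 leaves); pivot element 2.
Divide row 1 by 2; eliminate column x2 from the other rows.
Second iteration: most negative obj-row entry is -2 in column x1, so x1 enters.
Ratio test on column x1 — row 1: 4/1 = 4; row 2: entry 0 ≤ 0; row 3: entry 0 ≤ 0; row 4: entry 0 ≤ 0. Minimum is 4 at row 1 (x2 leaves); pivot element 1.
Divide row 1 by 1; eliminate column x1 from the other rows.
After both pivots, the entry at constraint row 1, column s1 is 1/2.

1/2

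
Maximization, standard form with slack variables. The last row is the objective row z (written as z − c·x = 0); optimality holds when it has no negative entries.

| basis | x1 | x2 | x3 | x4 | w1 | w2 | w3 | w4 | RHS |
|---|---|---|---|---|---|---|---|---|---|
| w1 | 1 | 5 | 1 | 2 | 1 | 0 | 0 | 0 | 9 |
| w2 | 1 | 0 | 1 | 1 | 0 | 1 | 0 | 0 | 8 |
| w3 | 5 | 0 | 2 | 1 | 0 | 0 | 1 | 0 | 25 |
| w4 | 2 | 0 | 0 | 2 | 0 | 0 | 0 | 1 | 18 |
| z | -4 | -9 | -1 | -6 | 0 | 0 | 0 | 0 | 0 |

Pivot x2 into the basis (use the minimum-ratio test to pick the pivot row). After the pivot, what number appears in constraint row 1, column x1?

Ratio test on column x2 — row 1: 9/5 = 9/5; row 2: entry 0 ≤ 0; row 3: entry 0 ≤ 0; row 4: entry 0 ≤ 0. Minimum is 9/5 at row 1 (w1 leaves); pivot element 5.
Divide row 1 by 5; eliminate column x2 from the other rows.
In the new row 1, the x1 entry is the old entry divided by the pivot: 1/5 = 1/5.

1/5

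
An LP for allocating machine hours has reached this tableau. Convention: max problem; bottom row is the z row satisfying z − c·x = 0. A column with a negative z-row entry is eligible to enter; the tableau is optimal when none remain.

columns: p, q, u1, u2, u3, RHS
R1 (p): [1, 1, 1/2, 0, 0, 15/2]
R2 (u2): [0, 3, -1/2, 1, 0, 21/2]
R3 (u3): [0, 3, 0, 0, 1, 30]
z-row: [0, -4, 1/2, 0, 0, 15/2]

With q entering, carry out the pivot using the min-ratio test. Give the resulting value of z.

43/2

Ratio test on column q — row 1: (15/2)/1 = 15/2; row 2: (21/2)/3 = 7/2; row 3: 30/3 = 10. Minimum is 7/2 at row 2 (u2 leaves); pivot element 3.
Pivot on row 2; the z-row RHS becomes 15/2 − (-4)·(7/2) = 43/2.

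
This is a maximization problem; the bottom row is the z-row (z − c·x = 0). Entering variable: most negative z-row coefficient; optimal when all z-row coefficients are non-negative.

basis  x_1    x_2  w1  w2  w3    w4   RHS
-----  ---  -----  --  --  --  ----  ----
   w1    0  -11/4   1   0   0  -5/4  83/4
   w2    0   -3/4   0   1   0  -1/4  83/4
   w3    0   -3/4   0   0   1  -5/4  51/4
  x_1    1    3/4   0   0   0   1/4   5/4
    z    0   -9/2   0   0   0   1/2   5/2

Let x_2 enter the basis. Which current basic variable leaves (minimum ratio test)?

x_1

Column x_2 entries and ratios — w1: -11/4 ≤ 0, skip; w2: -3/4 ≤ 0, skip; w3: -3/4 ≤ 0, skip; x_1: (5/4)/(3/4) = 5/3.
Smallest ratio is 5/3 in the row of x_1, so x_1 leaves.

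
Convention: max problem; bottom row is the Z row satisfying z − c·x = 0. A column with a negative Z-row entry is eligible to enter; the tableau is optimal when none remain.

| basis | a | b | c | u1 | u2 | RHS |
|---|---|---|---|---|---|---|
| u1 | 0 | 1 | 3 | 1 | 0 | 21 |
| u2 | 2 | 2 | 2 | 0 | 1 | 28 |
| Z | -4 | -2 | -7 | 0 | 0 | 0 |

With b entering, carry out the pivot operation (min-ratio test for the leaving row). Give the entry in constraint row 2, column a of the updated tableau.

Ratio test on column b — row 1: 21/1 = 21; row 2: 28/2 = 14. Minimum is 14 at row 2 (u2 leaves); pivot element 2.
Divide row 2 by 2; eliminate column b from the other rows.
In the new row 2, the a entry is the old entry divided by the pivot: 2/2 = 1.

1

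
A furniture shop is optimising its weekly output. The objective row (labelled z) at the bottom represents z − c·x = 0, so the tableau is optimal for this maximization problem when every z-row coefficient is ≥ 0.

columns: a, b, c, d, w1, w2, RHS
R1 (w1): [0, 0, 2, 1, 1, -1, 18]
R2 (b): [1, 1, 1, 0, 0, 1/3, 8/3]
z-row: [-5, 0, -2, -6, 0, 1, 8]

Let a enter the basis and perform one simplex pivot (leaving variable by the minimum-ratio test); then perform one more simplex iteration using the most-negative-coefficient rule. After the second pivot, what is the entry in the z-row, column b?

Ratio test on column a — row 1: entry 0 ≤ 0; row 2: (8/3)/1 = 8/3. Minimum is 8/3 at row 2 (b leaves); pivot element 1.
Divide row 2 by 1; eliminate column a from the other rows.
Second iteration: most negative z-row entry is -6 in column d, so d enters.
Ratio test on column d — row 1: 18/1 = 18; row 2: entry 0 ≤ 0. Minimum is 18 at row 1 (w1 leaves); pivot element 1.
Divide row 1 by 1; eliminate column d from the other rows.
After both pivots, the entry at the z-row, column b is 5.

5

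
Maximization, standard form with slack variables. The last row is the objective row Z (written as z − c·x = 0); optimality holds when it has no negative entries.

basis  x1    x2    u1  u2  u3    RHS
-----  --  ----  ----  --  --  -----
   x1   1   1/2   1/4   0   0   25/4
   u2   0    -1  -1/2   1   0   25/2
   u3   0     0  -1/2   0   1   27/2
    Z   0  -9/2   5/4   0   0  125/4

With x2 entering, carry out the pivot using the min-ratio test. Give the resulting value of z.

175/2

Ratio test on column x2 — row 1: (25/4)/(1/2) = 25/2; row 2: entry -1 ≤ 0; row 3: entry 0 ≤ 0. Minimum is 25/2 at row 1 (x1 leaves); pivot element 1/2.
Pivot on row 1; the Z-row RHS becomes 125/4 − (-9/2)·(25/2) = 175/2.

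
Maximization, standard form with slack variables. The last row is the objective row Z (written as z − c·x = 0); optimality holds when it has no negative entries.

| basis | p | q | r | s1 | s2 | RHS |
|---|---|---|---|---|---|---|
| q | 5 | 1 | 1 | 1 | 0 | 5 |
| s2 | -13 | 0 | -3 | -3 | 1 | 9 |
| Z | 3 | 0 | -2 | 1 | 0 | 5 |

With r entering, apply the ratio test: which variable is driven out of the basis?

Column r entries and ratios — q: 5/1 = 5; s2: -3 ≤ 0, skip.
Smallest ratio is 5 in the row of q, so q leaves.

q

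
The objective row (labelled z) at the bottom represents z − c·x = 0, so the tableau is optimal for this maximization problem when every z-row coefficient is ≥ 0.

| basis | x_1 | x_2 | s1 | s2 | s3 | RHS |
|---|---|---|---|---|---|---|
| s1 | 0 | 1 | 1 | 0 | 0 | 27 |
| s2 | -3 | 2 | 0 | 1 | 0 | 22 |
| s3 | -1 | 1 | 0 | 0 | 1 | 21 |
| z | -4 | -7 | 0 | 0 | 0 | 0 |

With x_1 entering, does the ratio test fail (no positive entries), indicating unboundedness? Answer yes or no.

yes

Every constraint-row entry in column x_1 is ≤ 0, so increasing x_1 is unbounded.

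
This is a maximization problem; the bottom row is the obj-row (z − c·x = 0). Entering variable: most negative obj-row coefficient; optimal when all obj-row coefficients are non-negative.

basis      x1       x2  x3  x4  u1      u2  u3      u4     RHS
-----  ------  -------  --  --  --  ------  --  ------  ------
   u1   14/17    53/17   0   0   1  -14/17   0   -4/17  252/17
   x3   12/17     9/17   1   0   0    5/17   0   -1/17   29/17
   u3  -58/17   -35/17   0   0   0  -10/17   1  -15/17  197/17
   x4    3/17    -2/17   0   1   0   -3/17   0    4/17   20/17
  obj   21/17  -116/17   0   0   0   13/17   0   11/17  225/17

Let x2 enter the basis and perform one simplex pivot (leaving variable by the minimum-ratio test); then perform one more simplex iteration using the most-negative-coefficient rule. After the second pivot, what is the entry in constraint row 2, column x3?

2

Ratio test on column x2 — row 1: (252/17)/(53/17) = 252/53; row 2: (29/17)/(9/17) = 29/9; row 3: entry -35/17 ≤ 0; row 4: entry -2/17 ≤ 0. Minimum is 29/9 at row 2 (x3 leaves); pivot element 9/17.
Divide row 2 by 9/17; eliminate column x2 from the other rows.
Second iteration: most negative obj-row entry is -1/9 in column u4, so u4 enters.
Ratio test on column u4 — row 1: (43/9)/(1/9) = 43; row 2: entry -1/9 ≤ 0; row 3: entry -10/9 ≤ 0; row 4: (14/9)/(2/9) = 7. Minimum is 7 at row 4 (x4 leaves); pivot element 2/9.
Divide row 4 by 2/9; eliminate column u4 from the other rows.
After both pivots, the entry at constraint row 2, column x3 is 2.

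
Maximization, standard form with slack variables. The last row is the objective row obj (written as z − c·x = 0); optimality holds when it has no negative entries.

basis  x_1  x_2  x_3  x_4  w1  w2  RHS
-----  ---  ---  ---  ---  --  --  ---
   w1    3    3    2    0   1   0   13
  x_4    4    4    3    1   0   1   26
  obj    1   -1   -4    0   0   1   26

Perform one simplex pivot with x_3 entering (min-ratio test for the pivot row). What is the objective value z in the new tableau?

Ratio test on column x_3 — row 1: 13/2 = 13/2; row 2: 26/3 = 26/3. Minimum is 13/2 at row 1 (w1 leaves); pivot element 2.
Pivot on row 1; the obj-row RHS becomes 26 − (-4)·(13/2) = 52.

52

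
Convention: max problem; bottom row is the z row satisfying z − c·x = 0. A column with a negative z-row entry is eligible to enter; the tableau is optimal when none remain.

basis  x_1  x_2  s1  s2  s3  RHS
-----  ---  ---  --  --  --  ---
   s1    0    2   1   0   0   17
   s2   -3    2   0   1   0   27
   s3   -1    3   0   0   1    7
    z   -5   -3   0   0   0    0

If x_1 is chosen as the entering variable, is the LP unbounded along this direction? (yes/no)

Every constraint-row entry in column x_1 is ≤ 0, so increasing x_1 is unbounded.

yes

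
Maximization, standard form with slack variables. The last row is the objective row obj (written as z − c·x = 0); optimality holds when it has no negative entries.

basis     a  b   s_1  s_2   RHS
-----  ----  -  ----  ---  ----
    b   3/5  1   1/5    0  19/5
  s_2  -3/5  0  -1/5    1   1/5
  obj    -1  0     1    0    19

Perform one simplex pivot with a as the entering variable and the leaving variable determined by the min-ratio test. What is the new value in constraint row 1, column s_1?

Ratio test on column a — row 1: (19/5)/(3/5) = 19/3; row 2: entry -3/5 ≤ 0. Minimum is 19/3 at row 1 (b leaves); pivot element 3/5.
Divide row 1 by 3/5; eliminate column a from the other rows.
In the new row 1, the s_1 entry is the old entry divided by the pivot: (1/5)/(3/5) = 1/3.

1/3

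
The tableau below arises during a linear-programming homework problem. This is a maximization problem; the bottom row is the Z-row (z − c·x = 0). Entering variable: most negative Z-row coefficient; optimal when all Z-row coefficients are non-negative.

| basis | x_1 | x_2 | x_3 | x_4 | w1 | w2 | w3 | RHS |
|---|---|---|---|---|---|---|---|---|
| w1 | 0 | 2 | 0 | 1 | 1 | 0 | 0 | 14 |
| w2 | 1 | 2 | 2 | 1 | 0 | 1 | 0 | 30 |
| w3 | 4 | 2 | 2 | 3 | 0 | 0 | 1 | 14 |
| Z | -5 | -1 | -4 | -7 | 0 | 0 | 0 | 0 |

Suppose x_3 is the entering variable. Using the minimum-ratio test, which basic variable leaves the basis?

Column x_3 entries and ratios — w1: 0 ≤ 0, skip; w2: 30/2 = 15; w3: 14/2 = 7.
Smallest ratio is 7 in the row of w3, so w3 leaves.

w3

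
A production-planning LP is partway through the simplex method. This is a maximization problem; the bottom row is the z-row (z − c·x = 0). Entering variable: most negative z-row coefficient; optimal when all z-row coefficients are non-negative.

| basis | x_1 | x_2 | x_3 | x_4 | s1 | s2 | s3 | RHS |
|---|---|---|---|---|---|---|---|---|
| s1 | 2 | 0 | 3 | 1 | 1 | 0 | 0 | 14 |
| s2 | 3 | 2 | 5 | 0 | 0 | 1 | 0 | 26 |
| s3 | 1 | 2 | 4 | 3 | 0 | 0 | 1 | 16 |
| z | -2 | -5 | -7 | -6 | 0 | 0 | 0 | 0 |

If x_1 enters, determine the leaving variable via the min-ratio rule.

Column x_1 entries and ratios — s1: 14/2 = 7; s2: 26/3 = 26/3; s3: 16/1 = 16.
Smallest ratio is 7 in the row of s1, so s1 leaves.

s1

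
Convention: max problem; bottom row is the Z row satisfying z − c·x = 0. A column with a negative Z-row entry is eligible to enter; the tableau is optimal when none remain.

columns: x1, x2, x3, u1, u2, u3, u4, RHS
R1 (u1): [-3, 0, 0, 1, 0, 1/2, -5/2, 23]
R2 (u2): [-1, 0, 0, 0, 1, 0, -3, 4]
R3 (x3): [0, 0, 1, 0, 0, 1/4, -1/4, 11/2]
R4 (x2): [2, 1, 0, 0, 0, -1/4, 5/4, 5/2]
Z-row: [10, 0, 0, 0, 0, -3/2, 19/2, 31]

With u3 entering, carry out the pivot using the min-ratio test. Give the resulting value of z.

64

Ratio test on column u3 — row 1: 23/(1/2) = 46; row 2: entry 0 ≤ 0; row 3: (11/2)/(1/4) = 22; row 4: entry -1/4 ≤ 0. Minimum is 22 at row 3 (x3 leaves); pivot element 1/4.
Pivot on row 3; the Z-row RHS becomes 31 − (-3/2)·22 = 64.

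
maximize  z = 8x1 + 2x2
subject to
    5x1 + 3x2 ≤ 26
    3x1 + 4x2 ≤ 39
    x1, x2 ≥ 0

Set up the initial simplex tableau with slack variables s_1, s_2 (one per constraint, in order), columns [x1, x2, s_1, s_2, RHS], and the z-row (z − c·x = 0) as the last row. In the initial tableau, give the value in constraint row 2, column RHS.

The RHS of constraint 2 is b_2 = 39.

39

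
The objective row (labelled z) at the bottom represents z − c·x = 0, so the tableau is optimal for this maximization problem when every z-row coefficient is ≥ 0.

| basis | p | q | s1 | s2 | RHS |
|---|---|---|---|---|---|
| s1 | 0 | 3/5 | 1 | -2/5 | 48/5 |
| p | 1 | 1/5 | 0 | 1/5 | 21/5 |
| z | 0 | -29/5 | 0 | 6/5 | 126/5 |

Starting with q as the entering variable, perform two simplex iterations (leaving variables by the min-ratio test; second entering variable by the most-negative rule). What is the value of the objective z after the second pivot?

Ratio test on column q — row 1: (48/5)/(3/5) = 16; row 2: (21/5)/(1/5) = 21. Minimum is 16 at row 1 (s1 leaves); pivot element 3/5.
Pivot on row 1; the z-row RHS becomes 126/5 − (-29/5)·16 = 118.
Next entering variable (most negative z-row entry -8/3): s2.
Ratio test on column s2 — row 1: entry -2/3 ≤ 0; row 2: 1/(1/3) = 3. Minimum is 3 at row 2 (p leaves); pivot element 1/3.
After the second pivot the z-row RHS is 118 − (-8/3)·3 = 126.

126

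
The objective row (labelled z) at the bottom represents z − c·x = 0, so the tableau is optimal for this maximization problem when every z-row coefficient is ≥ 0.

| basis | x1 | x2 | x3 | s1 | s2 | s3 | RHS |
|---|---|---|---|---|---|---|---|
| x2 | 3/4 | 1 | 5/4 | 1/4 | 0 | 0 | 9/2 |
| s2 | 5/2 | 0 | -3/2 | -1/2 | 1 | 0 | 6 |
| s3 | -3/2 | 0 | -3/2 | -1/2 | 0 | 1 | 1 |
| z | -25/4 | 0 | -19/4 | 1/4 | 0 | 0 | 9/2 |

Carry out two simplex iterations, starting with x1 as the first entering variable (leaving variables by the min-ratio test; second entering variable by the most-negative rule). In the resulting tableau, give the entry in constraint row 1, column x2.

10/17

Ratio test on column x1 — row 1: (9/2)/(3/4) = 6; row 2: 6/(5/2) = 12/5; row 3: entry -3/2 ≤ 0. Minimum is 12/5 at row 2 (s2 leaves); pivot element 5/2.
Divide row 2 by 5/2; eliminate column x1 from the other rows.
Second iteration: most negative z-row entry is -17/2 in column x3, so x3 enters.
Ratio test on column x3 — row 1: (27/10)/(17/10) = 27/17; row 2: entry -3/5 ≤ 0; row 3: entry -12/5 ≤ 0. Minimum is 27/17 at row 1 (x2 leaves); pivot element 17/10.
Divide row 1 by 17/10; eliminate column x3 from the other rows.
After both pivots, the entry at constraint row 1, column x2 is 10/17.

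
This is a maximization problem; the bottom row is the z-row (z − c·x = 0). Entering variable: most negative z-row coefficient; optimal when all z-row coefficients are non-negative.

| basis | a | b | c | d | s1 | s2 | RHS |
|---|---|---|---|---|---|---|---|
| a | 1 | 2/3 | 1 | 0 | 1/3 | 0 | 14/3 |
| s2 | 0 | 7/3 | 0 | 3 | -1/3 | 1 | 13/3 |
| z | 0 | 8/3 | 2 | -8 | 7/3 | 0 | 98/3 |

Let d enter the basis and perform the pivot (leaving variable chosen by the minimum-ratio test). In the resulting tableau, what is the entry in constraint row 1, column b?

Ratio test on column d — row 1: entry 0 ≤ 0; row 2: (13/3)/3 = 13/9. Minimum is 13/9 at row 2 (s2 leaves); pivot element 3.
Divide row 2 by 3; eliminate column d from the other rows.
Row 1 update in column b: 2/3 − 0·(7/9) = 2/3.

2/3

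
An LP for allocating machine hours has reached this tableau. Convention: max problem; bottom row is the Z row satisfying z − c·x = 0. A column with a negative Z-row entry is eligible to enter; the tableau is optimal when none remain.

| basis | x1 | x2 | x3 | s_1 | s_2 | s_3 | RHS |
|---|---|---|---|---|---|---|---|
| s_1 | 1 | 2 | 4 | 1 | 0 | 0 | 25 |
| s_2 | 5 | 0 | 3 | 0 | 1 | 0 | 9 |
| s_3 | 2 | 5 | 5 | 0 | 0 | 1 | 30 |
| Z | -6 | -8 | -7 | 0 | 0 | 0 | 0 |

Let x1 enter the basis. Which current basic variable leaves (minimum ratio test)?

Column x1 entries and ratios — s_1: 25/1 = 25; s_2: 9/5 = 9/5; s_3: 30/2 = 15.
Smallest ratio is 9/5 in the row of s_2, so s_2 leaves.

s_2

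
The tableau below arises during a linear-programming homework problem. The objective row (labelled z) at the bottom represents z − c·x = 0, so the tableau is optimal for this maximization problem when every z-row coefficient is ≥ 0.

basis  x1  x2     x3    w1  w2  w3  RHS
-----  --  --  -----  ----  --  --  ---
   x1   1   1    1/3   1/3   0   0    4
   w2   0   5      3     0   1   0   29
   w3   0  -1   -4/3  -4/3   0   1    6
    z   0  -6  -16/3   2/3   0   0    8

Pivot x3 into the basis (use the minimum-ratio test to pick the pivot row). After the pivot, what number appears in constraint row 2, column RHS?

Ratio test on column x3 — row 1: 4/(1/3) = 12; row 2: 29/3 = 29/3; row 3: entry -4/3 ≤ 0. Minimum is 29/3 at row 2 (w2 leaves); pivot element 3.
Divide row 2 by 3; eliminate column x3 from the other rows.
In the new row 2, the RHS entry is the old entry divided by the pivot: 29/3 = 29/3.

29/3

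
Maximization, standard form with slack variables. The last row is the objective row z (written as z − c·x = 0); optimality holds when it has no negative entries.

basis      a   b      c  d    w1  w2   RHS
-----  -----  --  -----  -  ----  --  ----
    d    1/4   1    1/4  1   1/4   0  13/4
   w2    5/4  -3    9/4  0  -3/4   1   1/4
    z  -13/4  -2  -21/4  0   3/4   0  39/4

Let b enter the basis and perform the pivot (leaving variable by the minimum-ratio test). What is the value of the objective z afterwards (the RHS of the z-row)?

65/4

Ratio test on column b — row 1: (13/4)/1 = 13/4; row 2: entry -3 ≤ 0. Minimum is 13/4 at row 1 (d leaves); pivot element 1.
Pivot on row 1; the z-row RHS becomes 39/4 − (-2)·(13/4) = 65/4.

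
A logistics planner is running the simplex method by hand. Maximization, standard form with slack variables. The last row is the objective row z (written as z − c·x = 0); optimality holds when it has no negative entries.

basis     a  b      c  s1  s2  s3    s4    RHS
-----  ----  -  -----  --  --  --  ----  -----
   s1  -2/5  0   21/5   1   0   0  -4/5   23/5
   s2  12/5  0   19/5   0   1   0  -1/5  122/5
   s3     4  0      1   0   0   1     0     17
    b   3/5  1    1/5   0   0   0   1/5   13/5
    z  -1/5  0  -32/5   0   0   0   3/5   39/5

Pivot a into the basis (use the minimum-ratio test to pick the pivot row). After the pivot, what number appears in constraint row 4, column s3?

-3/20

Ratio test on column a — row 1: entry -2/5 ≤ 0; row 2: (122/5)/(12/5) = 61/6; row 3: 17/4 = 17/4; row 4: (13/5)/(3/5) = 13/3. Minimum is 17/4 at row 3 (s3 leaves); pivot element 4.
Divide row 3 by 4; eliminate column a from the other rows.
Row 4 update in column s3: 0 − (3/5)·(1/4) = -3/20.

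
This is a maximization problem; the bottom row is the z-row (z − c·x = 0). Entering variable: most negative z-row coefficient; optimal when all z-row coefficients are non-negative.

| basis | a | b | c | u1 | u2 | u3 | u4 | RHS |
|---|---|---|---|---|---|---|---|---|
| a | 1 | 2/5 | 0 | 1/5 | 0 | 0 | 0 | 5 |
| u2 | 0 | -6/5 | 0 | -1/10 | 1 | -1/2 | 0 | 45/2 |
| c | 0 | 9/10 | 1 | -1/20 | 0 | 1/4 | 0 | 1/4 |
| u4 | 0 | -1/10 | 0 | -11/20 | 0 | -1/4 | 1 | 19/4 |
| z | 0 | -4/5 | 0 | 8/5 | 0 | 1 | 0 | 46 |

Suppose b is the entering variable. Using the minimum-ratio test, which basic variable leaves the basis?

c

Column b entries and ratios — a: 5/(2/5) = 25/2; u2: -6/5 ≤ 0, skip; c: (1/4)/(9/10) = 5/18; u4: -1/10 ≤ 0, skip.
Smallest ratio is 5/18 in the row of c, so c leaves.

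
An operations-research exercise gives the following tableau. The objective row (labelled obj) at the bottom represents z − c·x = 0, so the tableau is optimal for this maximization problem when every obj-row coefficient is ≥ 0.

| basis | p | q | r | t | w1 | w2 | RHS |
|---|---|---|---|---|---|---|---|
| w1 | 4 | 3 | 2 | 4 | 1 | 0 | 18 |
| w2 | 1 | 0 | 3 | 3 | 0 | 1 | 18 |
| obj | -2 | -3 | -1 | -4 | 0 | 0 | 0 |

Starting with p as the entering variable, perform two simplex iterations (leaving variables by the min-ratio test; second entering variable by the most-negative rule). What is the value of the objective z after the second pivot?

Ratio test on column p — row 1: 18/4 = 9/2; row 2: 18/1 = 18. Minimum is 9/2 at row 1 (w1 leaves); pivot element 4.
Pivot on row 1; the obj-row RHS becomes 0 − (-2)·(9/2) = 9.
Next entering variable (most negative obj-row entry -2): t.
Ratio test on column t — row 1: (9/2)/1 = 9/2; row 2: (27/2)/2 = 27/4. Minimum is 9/2 at row 1 (p leaves); pivot element 1.
After the second pivot the obj-row RHS is 9 − (-2)·(9/2) = 18.

18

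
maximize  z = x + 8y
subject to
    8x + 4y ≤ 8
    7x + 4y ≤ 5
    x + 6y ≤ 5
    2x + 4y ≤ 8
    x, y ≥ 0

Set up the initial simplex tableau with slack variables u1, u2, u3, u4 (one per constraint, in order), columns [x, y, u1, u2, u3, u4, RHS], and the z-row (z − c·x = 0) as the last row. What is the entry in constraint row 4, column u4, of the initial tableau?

1

Slack u4 belongs to constraint 4; its column is the unit vector e_4, so the entry in row 4 is 1.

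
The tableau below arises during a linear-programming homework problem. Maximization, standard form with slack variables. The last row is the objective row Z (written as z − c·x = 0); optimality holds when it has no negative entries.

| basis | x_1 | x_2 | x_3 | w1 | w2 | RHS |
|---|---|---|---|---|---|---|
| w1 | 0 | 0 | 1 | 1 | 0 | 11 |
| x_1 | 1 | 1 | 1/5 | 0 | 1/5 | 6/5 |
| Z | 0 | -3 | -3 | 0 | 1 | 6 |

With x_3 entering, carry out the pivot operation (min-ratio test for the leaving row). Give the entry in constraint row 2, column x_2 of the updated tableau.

Ratio test on column x_3 — row 1: 11/1 = 11; row 2: (6/5)/(1/5) = 6. Minimum is 6 at row 2 (x_1 leaves); pivot element 1/5.
Divide row 2 by 1/5; eliminate column x_3 from the other rows.
In the new row 2, the x_2 entry is the old entry divided by the pivot: 1/(1/5) = 5.

5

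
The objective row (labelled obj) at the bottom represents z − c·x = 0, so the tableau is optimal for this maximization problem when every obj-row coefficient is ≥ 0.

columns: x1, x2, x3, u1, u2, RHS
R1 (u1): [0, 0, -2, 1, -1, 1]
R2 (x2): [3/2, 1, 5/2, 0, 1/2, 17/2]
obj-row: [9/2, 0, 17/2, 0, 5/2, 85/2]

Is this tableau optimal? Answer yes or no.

Every obj-row coefficient is ≥ 0, so the tableau is optimal.

yes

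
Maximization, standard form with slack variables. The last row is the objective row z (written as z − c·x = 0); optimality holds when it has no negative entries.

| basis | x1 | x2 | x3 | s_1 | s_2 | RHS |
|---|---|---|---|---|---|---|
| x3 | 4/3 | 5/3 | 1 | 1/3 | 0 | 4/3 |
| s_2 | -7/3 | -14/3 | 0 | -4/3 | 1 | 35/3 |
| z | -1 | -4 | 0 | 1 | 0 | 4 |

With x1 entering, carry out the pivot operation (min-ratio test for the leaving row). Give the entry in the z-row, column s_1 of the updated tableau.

5/4

Ratio test on column x1 — row 1: (4/3)/(4/3) = 1; row 2: entry -7/3 ≤ 0. Minimum is 1 at row 1 (x3 leaves); pivot element 4/3.
Divide row 1 by 4/3; eliminate column x1 from the other rows.
z-row update in column s_1: 1 − (-1)·(1/4) = 5/4.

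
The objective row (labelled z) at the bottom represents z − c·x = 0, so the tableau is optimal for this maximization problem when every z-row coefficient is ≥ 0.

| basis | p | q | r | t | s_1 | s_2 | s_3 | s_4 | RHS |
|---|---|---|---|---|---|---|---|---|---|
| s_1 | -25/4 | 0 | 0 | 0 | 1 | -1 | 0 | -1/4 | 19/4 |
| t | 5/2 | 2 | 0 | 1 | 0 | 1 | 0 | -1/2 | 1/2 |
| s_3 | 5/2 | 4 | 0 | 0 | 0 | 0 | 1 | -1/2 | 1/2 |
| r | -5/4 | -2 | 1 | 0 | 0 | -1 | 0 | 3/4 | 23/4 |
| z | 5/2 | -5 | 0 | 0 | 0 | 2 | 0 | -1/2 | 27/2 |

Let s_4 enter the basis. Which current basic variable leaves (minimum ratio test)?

r

Column s_4 entries and ratios — s_1: -1/4 ≤ 0, skip; t: -1/2 ≤ 0, skip; s_3: -1/2 ≤ 0, skip; r: (23/4)/(3/4) = 23/3.
Smallest ratio is 23/3 in the row of r, so r leaves.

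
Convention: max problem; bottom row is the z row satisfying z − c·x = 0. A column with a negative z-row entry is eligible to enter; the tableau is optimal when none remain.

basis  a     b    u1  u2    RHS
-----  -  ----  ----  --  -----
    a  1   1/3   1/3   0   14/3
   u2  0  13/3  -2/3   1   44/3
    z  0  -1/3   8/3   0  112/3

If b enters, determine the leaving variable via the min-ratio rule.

u2

Column b entries and ratios — a: (14/3)/(1/3) = 14; u2: (44/3)/(13/3) = 44/13.
Smallest ratio is 44/13 in the row of u2, so u2 leaves.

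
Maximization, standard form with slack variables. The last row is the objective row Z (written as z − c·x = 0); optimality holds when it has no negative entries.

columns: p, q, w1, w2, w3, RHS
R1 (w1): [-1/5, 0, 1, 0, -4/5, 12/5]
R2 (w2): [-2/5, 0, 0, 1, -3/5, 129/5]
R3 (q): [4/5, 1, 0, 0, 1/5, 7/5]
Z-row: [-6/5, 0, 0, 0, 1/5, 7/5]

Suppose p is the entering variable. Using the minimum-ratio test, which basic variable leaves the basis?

q

Column p entries and ratios — w1: -1/5 ≤ 0, skip; w2: -2/5 ≤ 0, skip; q: (7/5)/(4/5) = 7/4.
Smallest ratio is 7/4 in the row of q, so q leaves.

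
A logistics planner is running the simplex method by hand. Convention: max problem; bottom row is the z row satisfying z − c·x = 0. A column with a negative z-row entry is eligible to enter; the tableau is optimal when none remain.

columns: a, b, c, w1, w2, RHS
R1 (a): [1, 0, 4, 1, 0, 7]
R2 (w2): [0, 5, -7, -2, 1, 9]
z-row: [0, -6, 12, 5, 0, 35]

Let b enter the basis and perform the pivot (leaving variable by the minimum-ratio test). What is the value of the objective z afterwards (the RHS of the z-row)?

229/5

Ratio test on column b — row 1: entry 0 ≤ 0; row 2: 9/5 = 9/5. Minimum is 9/5 at row 2 (w2 leaves); pivot element 5.
Pivot on row 2; the z-row RHS becomes 35 − (-6)·(9/5) = 229/5.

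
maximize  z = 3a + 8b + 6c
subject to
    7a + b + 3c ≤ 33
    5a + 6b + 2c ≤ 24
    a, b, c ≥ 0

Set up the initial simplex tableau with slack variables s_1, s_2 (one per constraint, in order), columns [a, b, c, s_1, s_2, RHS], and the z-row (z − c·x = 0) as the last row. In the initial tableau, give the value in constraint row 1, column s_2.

0

Slack s_2 belongs to constraint 2; its column is the unit vector e_2, so the entry in row 1 is 0.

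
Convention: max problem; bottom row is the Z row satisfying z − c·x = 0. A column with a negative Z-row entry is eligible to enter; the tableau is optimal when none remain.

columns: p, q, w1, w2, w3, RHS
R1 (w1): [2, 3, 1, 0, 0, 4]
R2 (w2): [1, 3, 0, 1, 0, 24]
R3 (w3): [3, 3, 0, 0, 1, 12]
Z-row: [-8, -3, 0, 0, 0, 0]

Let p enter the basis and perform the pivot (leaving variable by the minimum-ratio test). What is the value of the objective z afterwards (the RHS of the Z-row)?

16

Ratio test on column p — row 1: 4/2 = 2; row 2: 24/1 = 24; row 3: 12/3 = 4. Minimum is 2 at row 1 (w1 leaves); pivot element 2.
Pivot on row 1; the Z-row RHS becomes 0 − (-8)·2 = 16.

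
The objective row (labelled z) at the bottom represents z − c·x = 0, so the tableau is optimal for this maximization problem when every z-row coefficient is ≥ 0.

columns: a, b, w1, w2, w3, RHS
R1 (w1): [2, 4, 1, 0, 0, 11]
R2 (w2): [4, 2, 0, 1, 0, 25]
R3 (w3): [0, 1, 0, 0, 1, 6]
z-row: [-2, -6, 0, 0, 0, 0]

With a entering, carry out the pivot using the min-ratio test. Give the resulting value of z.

11

Ratio test on column a — row 1: 11/2 = 11/2; row 2: 25/4 = 25/4; row 3: entry 0 ≤ 0. Minimum is 11/2 at row 1 (w1 leaves); pivot element 2.
Pivot on row 1; the z-row RHS becomes 0 − (-2)·(11/2) = 11.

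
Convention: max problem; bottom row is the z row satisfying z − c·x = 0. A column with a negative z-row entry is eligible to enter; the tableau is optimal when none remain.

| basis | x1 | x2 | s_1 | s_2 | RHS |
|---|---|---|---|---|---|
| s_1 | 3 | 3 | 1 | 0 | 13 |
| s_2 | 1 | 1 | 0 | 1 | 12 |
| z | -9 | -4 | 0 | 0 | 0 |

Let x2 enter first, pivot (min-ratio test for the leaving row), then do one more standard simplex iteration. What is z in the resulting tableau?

Ratio test on column x2 — row 1: 13/3 = 13/3; row 2: 12/1 = 12. Minimum is 13/3 at row 1 (s_1 leaves); pivot element 3.
Pivot on row 1; the z-row RHS becomes 0 − (-4)·(13/3) = 52/3.
Next entering variable (most negative z-row entry -5): x1.
Ratio test on column x1 — row 1: (13/3)/1 = 13/3; row 2: entry 0 ≤ 0. Minimum is 13/3 at row 1 (x2 leaves); pivot element 1.
After the second pivot the z-row RHS is 52/3 − (-5)·(13/3) = 39.

39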